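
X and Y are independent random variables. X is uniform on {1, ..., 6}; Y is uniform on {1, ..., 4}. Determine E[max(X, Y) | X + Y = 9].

Outcomes with X + Y = 9: (5,4), (6,3), each with probability 1/24.
E[max(X, Y) | X + Y = 9] = (5 + 6) / 2 = 11/2.

11/2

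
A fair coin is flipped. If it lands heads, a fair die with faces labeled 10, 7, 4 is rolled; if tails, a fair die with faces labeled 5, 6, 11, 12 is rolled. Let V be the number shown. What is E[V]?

31/4

E[V | heads] = (10+7+4)/3 = 7.
E[V | tails] = (5+6+11+12)/4 = 17/2.
By the law of total expectation,
E[V] = (1/2)·(7) + (1/2)·(17/2) = 31/4.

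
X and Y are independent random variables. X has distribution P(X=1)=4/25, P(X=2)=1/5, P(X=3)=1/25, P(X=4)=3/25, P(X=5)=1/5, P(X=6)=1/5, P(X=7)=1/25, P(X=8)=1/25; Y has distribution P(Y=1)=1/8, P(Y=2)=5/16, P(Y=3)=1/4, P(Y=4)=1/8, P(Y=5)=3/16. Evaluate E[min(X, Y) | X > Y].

583/227

P(X > Y) = 227/400.
Summing min(X,Y)·P(x,y) over outcomes with X > Y gives 583/400.
E[min(X, Y) | X > Y] = (583/400) / (227/400) = 583/227.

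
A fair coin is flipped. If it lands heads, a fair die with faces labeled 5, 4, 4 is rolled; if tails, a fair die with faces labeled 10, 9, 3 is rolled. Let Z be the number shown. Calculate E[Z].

35/6

E[Z | heads] = (5+4+4)/3 = 13/3.
E[Z | tails] = (10+9+3)/3 = 22/3.
E[Z] = (1/2)·(13/3) + (1/2)·(22/3) = 35/6.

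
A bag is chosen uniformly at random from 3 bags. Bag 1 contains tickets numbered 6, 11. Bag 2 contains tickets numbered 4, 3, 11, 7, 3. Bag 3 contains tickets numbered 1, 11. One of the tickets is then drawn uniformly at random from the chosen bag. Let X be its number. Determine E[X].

67/10

E[X | bag 1] = (6+11)/2 = 17/2.
E[X | bag 2] = (4+3+11+7+3)/5 = 28/5.
E[X | bag 3] = (1+11)/2 = 6.
E[X] = (1/3)·(17/2) + (1/3)·(28/5) + (1/3)·(6) = 67/10.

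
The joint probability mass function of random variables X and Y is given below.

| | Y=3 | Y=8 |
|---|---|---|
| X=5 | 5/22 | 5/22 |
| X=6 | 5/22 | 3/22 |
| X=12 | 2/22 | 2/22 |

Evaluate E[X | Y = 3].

P(Y = 3) = 6/11.
Σ X·P over the event = 5·(5/22) + 6·(5/22) + 12·(2/22) = 79/22.
E[X | Y = 3] = (79/22) / (6/11) = 79/12.

79/12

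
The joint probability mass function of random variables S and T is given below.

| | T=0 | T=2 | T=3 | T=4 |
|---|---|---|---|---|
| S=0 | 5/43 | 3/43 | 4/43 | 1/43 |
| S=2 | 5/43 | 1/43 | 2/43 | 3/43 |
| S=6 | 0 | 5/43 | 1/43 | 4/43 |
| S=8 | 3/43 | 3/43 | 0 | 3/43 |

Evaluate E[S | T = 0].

34/13

P(T = 0) = 13/43.
Σ S·P over the event = 0·(5/43) + 2·(5/43) + 8·(3/43) = 34/43.
E[S | T = 0] = (34/43) / (13/43) = 34/13.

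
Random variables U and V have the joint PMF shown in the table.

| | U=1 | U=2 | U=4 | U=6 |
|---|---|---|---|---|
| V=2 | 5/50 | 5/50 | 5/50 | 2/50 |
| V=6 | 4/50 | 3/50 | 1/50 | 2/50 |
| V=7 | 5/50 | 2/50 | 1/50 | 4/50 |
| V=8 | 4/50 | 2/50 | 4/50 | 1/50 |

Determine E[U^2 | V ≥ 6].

389/33

P(V ≥ 6) = 33/50.
Summing U^2·P(U=x,V=y) over the conditioning event gives 389/50.
E[U^2 | V ≥ 6] = (389/50) / (33/50) = 389/33.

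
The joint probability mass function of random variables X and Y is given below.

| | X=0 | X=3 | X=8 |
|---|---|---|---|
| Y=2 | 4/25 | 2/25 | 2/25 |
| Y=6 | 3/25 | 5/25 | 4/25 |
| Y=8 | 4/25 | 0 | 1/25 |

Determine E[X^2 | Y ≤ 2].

73/4

P(Y ≤ 2) = 8/25.
Σ X^2·P over the event = 0·(4/25) + 9·(2/25) + 64·(2/25) = 146/25.
E[X^2 | Y ≤ 2] = (146/25) / (8/25) = 73/4.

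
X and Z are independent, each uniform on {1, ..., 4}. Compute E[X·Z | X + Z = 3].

Outcomes with X + Z = 3: (1,2), (2,1), each with probability 1/16.
E[X·Z | X + Z = 3] = (2 + 2) / 2 = 2.

2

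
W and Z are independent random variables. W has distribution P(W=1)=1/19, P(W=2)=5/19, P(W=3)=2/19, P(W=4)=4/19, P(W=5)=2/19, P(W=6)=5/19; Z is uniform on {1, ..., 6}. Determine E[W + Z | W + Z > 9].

P(W + Z > 9) = 23/114.
Summing (W+Z)·P(x,y) over outcomes with W + Z > 9 gives 13/6.
E[W + Z | W + Z > 9] = (13/6) / (23/114) = 247/23.

247/23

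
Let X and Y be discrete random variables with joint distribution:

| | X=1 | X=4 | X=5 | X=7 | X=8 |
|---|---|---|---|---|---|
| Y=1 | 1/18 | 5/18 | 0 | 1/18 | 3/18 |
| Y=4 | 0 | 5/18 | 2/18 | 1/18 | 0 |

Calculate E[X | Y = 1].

26/5

P(Y = 1) = 5/9.
Σ X·P over the event = 1·(1/18) + 4·(5/18) + 7·(1/18) + 8·(3/18) = 26/9.
E[X | Y = 1] = (26/9) / (5/9) = 26/5.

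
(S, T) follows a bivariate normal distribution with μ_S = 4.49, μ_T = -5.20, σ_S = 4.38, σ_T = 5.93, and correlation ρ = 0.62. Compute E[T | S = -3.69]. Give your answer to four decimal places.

-12.0663

E[T | S=x] = μ_T + ρ(σ_T/σ_S)(x − μ_S) for jointly normal variables.
E[T | S=-3.69] = -5.20 + (0.62)·(5.93/4.38)·(-3.69 − (4.49)) = -5.20 + (0.839406)·(-8.18) = -12.0663.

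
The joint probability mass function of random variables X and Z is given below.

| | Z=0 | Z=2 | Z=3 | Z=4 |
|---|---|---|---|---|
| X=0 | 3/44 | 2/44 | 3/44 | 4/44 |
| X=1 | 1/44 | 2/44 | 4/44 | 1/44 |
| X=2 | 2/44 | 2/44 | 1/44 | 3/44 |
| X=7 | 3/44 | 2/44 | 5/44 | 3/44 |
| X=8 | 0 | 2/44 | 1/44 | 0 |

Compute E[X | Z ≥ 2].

113/35

P(Z ≥ 2) = 35/44.
Summing X·P(X=x,Z=y) over the conditioning event gives 113/44.
E[X | Z ≥ 2] = (113/44) / (35/44) = 113/35.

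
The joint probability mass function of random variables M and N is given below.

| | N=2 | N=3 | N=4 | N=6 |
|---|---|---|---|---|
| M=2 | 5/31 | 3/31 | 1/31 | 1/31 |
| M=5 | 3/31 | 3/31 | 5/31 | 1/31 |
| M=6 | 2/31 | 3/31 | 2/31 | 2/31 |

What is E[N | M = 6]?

11/3

P(M = 6) = 9/31.
Summing N·P(M=x,N=y) over the conditioning event gives 33/31.
E[N | M = 6] = (33/31) / (9/31) = 11/3.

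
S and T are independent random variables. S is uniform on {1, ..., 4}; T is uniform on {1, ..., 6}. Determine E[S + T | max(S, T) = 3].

24/5

P(max(S, T) = 3) = 5/24.
Summing (S+T)·P(x,y) over outcomes with max(S, T) = 3 gives 1.
E[S + T | max(S, T) = 3] = (1) / (5/24) = 24/5.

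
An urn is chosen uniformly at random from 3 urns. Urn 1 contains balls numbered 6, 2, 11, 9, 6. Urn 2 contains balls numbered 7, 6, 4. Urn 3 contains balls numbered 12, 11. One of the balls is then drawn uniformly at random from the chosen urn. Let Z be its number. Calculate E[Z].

719/90

E[Z | urn 1] = (6+2+11+9+6)/5 = 34/5.
E[Z | urn 2] = (7+6+4)/3 = 17/3.
E[Z | urn 3] = (12+11)/2 = 23/2.
By the law of total expectation,
E[Z] = (1/3)·(34/5) + (1/3)·(17/3) + (1/3)·(23/2) = 719/90.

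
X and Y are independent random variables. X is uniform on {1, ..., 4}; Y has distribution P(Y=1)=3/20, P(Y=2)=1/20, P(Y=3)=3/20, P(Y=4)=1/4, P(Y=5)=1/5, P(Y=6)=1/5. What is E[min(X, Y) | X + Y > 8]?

11/3

P(X + Y > 8) = 3/20.
Summing min(X,Y)·P(x,y) over outcomes with X + Y > 8 gives 11/20.
E[min(X, Y) | X + Y > 8] = (11/20) / (3/20) = 11/3.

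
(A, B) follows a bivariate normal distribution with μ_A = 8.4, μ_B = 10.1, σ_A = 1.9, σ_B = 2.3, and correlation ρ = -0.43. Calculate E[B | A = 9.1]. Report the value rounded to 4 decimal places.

For a bivariate normal, E[B | A=x] = μ_B + ρ·(σ_B/σ_A)·(x − μ_A).
E[B | A=9.1] = 10.1 + (-0.43)·(2.3/1.9)·(9.1 − (8.4)) = 10.1 + (-0.52053)·(0.7) = 9.7356.

9.7356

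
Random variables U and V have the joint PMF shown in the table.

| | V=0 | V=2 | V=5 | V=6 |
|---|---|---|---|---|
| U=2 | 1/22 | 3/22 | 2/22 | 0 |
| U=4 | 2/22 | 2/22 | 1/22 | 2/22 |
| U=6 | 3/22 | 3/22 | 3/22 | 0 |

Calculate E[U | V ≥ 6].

P(V ≥ 6) = 1/11.
Σ U·P over the event = 4·(2/22) = 4/11.
E[U | V ≥ 6] = (4/11) / (1/11) = 4.

4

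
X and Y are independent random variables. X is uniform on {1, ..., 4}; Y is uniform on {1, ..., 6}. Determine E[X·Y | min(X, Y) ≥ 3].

63/4

Outcomes with min(X, Y) ≥ 3: (3,3), (3,4), (3,5), (3,6), (4,3), (4,4), (4,5), (4,6), each with probability 1/24.
E[X·Y | min(X, Y) ≥ 3] = (9 + 12 + 15 + 18 + 12 + 16 + 20 + 24) / 8 = 63/4.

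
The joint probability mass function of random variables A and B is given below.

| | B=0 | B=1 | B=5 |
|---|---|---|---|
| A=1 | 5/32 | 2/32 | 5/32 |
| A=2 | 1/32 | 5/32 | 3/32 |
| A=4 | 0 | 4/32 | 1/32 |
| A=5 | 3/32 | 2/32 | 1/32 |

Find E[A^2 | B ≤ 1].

P(B ≤ 1) = 11/16.
Σ A^2·P over the event = 1·(5/32) + 1·(2/32) + 4·(1/32) + 4·(5/32) + 16·(4/32) + 25·(3/32) + 25·(2/32) = 55/8.
E[A^2 | B ≤ 1] = (55/8) / (11/16) = 10.

10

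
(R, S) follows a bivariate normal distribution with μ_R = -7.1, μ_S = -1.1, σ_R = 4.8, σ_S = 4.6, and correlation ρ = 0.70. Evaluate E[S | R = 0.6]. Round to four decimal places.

4.0654

For a bivariate normal, E[S | R=x] = μ_S + ρ·(σ_S/σ_R)·(x − μ_R).
E[S | R=0.6] = -1.1 + (0.70)·(4.6/4.8)·(0.6 − (-7.1)) = -1.1 + (0.67083)·(7.7) = 4.0654.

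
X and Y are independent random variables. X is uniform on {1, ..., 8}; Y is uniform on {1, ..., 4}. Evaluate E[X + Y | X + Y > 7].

P(X + Y > 7) = 7/16.
Summing (X+Y)·P(x,y) over outcomes with X + Y > 7 gives 33/8.
E[X + Y | X + Y > 7] = (33/8) / (7/16) = 66/7.

66/7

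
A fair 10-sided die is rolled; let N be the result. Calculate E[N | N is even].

6

Given N is even, N is equally likely to be any of {2, 4, 6, 8, 10}.
E[N | N is even] = (2 + 4 + 6 + 8 + 10) / 5 = 6.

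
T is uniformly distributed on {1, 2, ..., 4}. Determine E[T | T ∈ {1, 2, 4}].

7/3

P(T ∈ {1, 2, 4}) = 3/4.
Σ over the event: 1·1/4 + 2·1/4 + 4·1/4 = 7/4.
E[T | T ∈ {1, 2, 4}] = (7/4) / (3/4) = 7/3.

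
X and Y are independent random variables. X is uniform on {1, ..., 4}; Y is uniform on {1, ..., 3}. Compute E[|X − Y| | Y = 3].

1

P(Y = 3) = 1/3.
Summing |X−Y|·P(x,y) over outcomes with Y = 3 gives 1/3.
E[|X − Y| | Y = 3] = (1/3) / (1/3) = 1.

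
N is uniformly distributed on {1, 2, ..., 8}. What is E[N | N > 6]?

15/2

Given N > 6, N is equally likely to be any of {7, 8}.
E[N | N > 6] = (7 + 8) / 2 = 15/2.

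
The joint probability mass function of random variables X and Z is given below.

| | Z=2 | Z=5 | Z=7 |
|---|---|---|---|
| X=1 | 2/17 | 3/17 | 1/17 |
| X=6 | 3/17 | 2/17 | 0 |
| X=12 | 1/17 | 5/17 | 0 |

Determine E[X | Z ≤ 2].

P(Z ≤ 2) = 6/17.
Σ X·P over the event = 1·(2/17) + 6·(3/17) + 12·(1/17) = 32/17.
E[X | Z ≤ 2] = (32/17) / (6/17) = 16/3.

16/3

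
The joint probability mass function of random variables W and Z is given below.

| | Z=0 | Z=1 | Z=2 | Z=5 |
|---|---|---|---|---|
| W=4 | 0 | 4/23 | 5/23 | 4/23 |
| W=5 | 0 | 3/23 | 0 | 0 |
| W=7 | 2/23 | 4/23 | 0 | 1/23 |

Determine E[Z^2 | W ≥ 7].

P(W ≥ 7) = 7/23.
Summing Z^2·P(W=x,Z=y) over the conditioning event gives 29/23.
E[Z^2 | W ≥ 7] = (29/23) / (7/23) = 29/7.

29/7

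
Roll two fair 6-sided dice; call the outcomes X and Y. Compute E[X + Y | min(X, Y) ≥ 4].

P(min(X, Y) ≥ 4) = 1/4.
Summing (X+Y)·P(x,y) over outcomes with min(X, Y) ≥ 4 gives 5/2.
E[X + Y | min(X, Y) ≥ 4] = (5/2) / (1/4) = 10.

10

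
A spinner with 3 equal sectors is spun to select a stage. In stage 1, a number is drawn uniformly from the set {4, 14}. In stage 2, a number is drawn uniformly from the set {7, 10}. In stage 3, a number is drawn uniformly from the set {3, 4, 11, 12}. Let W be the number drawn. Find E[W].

25/3

E[W | stage 1] = (4+14)/2 = 9.
E[W | stage 2] = (7+10)/2 = 17/2.
E[W | stage 3] = (3+4+11+12)/4 = 15/2.
E[W] = (1/3)·(9) + (1/3)·(17/2) + (1/3)·(15/2) = 25/3.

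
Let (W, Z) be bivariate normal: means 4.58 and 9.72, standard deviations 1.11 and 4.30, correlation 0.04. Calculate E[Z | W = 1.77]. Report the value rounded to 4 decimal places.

9.2846

For a bivariate normal, E[Z | W=x] = μ_Z + ρ·(σ_Z/σ_W)·(x − μ_W).
E[Z | W=1.77] = 9.72 + (0.04)·(4.30/1.11)·(1.77 − (4.58)) = 9.72 + (0.15495)·(-2.81) = 9.2846.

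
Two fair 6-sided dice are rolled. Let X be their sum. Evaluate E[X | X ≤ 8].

76/13

P(X ≤ 8) = 13/18.
Σ over the event: 2·1/36 + 3·1/18 + 4·1/12 + 5·1/9 + 6·5/36 + 7·1/6 + 8·5/36 = 38/9.
E[X | X ≤ 8] = (38/9) / (13/18) = 76/13.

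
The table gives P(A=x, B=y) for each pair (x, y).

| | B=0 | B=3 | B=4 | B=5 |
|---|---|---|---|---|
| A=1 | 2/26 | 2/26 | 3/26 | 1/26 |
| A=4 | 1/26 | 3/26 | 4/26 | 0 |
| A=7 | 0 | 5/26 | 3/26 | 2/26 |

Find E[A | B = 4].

4

P(B = 4) = 5/13.
Σ A·P over the event = 1·(3/26) + 4·(4/26) + 7·(3/26) = 20/13.
E[A | B = 4] = (20/13) / (5/13) = 4.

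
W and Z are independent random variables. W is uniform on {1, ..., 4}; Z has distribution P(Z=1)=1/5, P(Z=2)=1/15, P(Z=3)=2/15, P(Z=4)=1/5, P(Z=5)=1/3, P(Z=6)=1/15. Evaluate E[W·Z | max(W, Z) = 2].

12/5

P(max(W, Z) = 2) = 1/12.
Summing WZ·P(x,y) over outcomes with max(W, Z) = 2 gives 1/5.
E[W·Z | max(W, Z) = 2] = (1/5) / (1/12) = 12/5.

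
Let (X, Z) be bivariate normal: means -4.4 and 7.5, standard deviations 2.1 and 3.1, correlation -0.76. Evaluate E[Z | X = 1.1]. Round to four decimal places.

E[Z | X=x] = μ_Z + ρ(σ_Z/σ_X)(x − μ_X) for jointly normal variables.
E[Z | X=1.1] = 7.5 + (-0.76)·(3.1/2.1)·(1.1 − (-4.4)) = 7.5 + (-1.121905)·(5.5) = 1.3295.

1.3295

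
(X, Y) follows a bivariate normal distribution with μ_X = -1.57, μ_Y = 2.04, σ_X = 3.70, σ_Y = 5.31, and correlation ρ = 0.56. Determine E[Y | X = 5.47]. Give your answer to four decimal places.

E[Y | X=x] = μ_Y + ρ(σ_Y/σ_X)(x − μ_X) for jointly normal variables.
E[Y | X=5.47] = 2.04 + (0.56)·(5.31/3.70)·(5.47 − (-1.57)) = 2.04 + (0.80368)·(7.04) = 7.6979.

7.6979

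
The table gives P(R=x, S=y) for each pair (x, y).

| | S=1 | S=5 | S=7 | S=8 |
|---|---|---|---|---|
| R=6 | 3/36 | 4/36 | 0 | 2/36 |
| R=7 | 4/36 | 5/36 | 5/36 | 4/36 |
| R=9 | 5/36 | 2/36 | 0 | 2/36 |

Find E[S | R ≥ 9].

31/9

P(R ≥ 9) = 1/4.
Σ S·P over the event = 1·(5/36) + 5·(2/36) + 8·(2/36) = 31/36.
E[S | R ≥ 9] = (31/36) / (1/4) = 31/9.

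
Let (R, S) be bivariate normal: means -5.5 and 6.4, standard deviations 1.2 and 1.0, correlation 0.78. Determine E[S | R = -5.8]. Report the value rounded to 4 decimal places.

E[S | R=x] = μ_S + ρ(σ_S/σ_R)(x − μ_R) for jointly normal variables.
E[S | R=-5.8] = 6.4 + (0.78)·(1.0/1.2)·(-5.8 − (-5.5)) = 6.4 + (0.65)·(-0.3) = 6.2050.

6.2050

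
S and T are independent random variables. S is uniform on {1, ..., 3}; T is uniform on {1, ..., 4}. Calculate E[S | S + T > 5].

P(S + T > 5) = 1/4.
Summing S·P(x,y) over outcomes with S + T > 5 gives 2/3.
E[S | S + T > 5] = (2/3) / (1/4) = 8/3.

8/3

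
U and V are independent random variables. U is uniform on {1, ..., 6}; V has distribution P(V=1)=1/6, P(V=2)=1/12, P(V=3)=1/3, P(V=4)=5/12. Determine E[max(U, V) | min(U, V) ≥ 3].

167/36

P(min(U, V) ≥ 3) = 1/2.
Summing max(U,V)·P(x,y) over outcomes with min(U, V) ≥ 3 gives 167/72.
E[max(U, V) | min(U, V) ≥ 3] = (167/72) / (1/2) = 167/36.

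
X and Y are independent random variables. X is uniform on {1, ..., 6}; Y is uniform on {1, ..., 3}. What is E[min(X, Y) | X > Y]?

P(X > Y) = 2/3.
Summing min(X,Y)·P(x,y) over outcomes with X > Y gives 11/9.
E[min(X, Y) | X > Y] = (11/9) / (2/3) = 11/6.

11/6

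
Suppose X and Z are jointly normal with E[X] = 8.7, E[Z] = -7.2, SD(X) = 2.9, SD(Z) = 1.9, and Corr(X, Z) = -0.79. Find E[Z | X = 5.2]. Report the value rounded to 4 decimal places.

The regression of Z on X has slope ρ·σ_Z/σ_X and passes through (μ_X, μ_Z).
E[Z | X=5.2] = -7.2 + (-0.79)·(1.9/2.9)·(5.2 − (8.7)) = -7.2 + (-0.51759)·(-3.5) = -5.3884.

-5.3884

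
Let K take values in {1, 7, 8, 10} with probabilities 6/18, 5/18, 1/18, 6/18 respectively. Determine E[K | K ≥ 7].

103/12

P(K ≥ 7) = 2/3.
Σ over the event: 7·5/18 + 8·1/18 + 10·1/3 = 103/18.
E[K | K ≥ 7] = (103/18) / (2/3) = 103/12.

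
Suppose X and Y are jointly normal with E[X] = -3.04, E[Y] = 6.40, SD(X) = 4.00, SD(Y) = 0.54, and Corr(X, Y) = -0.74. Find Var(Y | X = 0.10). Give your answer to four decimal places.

For a bivariate normal, Var(Y | X=x) = σ_Y²(1 − ρ²).
Var(Y | X=0.10) = (0.54)²·(1 − (-0.74)²) = 0.2916·0.4524 = 0.1319.

0.1319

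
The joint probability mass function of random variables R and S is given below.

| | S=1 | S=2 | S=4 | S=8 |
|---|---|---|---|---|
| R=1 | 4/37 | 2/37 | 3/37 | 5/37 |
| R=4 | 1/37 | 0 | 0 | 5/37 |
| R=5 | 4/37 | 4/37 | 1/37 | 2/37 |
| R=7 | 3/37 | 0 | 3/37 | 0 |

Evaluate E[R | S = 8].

P(S = 8) = 12/37.
Σ R·P over the event = 1·(5/37) + 4·(5/37) + 5·(2/37) = 35/37.
E[R | S = 8] = (35/37) / (12/37) = 35/12.

35/12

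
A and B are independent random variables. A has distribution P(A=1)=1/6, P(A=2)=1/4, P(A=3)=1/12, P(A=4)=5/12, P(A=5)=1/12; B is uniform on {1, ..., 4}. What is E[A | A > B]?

P(A > B) = 1/2.
Summing A·P(x,y) over outcomes with A > B gives 23/12.
E[A | A > B] = (23/12) / (1/2) = 23/6.

23/6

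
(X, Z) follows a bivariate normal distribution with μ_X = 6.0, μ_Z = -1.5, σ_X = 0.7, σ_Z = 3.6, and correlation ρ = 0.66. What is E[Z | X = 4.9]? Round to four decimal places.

For a bivariate normal, E[Z | X=x] = μ_Z + ρ·(σ_Z/σ_X)·(x − μ_X).
E[Z | X=4.9] = -1.5 + (0.66)·(3.6/0.7)·(4.9 − (6.0)) = -1.5 + (3.3943)·(-1.1) = -5.2337.

-5.2337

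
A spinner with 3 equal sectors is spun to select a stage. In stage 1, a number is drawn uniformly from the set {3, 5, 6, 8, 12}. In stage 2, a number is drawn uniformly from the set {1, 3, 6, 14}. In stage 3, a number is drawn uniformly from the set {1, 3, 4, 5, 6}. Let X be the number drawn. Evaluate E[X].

83/15

E[X | stage 1] = (3+5+6+8+12)/5 = 34/5.
E[X | stage 2] = (1+3+6+14)/4 = 6.
E[X | stage 3] = (1+3+4+5+6)/5 = 19/5.
By the law of total expectation,
E[X] = (1/3)·(34/5) + (1/3)·(6) + (1/3)·(19/5) = 83/15.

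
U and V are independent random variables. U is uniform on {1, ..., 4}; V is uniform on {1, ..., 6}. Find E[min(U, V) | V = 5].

Outcomes with V = 5: (1,5), (2,5), (3,5), (4,5), each with probability 1/24.
E[min(U, V) | V = 5] = (1 + 2 + 3 + 4) / 4 = 5/2.

5/2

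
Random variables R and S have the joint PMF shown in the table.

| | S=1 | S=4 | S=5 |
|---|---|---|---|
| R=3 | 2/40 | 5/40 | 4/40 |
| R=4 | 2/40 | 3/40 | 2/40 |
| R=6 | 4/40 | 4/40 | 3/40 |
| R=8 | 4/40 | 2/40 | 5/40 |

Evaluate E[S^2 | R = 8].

161/11

P(R = 8) = 11/40.
Σ S^2·P over the event = 1·(4/40) + 16·(2/40) + 25·(5/40) = 161/40.
E[S^2 | R = 8] = (161/40) / (11/40) = 161/11.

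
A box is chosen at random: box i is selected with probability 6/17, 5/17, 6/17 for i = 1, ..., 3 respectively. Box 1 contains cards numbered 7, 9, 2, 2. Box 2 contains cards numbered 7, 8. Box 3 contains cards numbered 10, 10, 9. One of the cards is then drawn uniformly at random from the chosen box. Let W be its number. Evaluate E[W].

E[W | box 1] = (7+9+2+2)/4 = 5.
E[W | box 2] = (7+8)/2 = 15/2.
E[W | box 3] = (10+10+9)/3 = 29/3.
E[W] = (6/17)·(5) + (5/17)·(15/2) + (6/17)·(29/3) = 251/34.

251/34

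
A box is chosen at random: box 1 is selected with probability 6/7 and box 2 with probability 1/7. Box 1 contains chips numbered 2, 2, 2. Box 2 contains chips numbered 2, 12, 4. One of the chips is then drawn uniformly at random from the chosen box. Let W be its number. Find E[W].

18/7

E[W | box 1] = (2+2+2)/3 = 2.
E[W | box 2] = (2+12+4)/3 = 6.
By the law of total expectation,
E[W] = (6/7)·(2) + (1/7)·(6) = 18/7.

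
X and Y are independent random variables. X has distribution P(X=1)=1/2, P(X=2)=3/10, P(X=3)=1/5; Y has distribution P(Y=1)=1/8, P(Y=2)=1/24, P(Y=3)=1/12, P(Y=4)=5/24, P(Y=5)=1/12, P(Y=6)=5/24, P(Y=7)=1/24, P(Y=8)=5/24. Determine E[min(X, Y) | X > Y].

P(X > Y) = 17/240.
Summing min(X,Y)·P(x,y) over outcomes with X > Y gives 19/240.
E[min(X, Y) | X > Y] = (19/240) / (17/240) = 19/17.

19/17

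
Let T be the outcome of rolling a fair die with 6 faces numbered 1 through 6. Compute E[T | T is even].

4

Given T is even, T is equally likely to be any of {2, 4, 6}.
E[T | T is even] = (2 + 4 + 6) / 3 = 4.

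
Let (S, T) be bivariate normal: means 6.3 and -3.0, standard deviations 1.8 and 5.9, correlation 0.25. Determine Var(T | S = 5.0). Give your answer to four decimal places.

Var(T | S=x) = (1 − ρ²)·σ_T².
Var(T | S=5.0) = (5.9)²·(1 − (0.25)²) = 34.81·0.9375 = 32.6344.

32.6344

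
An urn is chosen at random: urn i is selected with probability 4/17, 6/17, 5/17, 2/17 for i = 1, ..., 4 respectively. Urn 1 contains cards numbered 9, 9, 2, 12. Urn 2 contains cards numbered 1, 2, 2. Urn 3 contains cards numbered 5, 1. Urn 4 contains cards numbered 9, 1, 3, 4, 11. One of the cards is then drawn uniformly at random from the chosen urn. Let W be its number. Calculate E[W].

341/85

E[W | urn 1] = (9+9+2+12)/4 = 8.
E[W | urn 2] = (1+2+2)/3 = 5/3.
E[W | urn 3] = (5+1)/2 = 3.
E[W | urn 4] = (9+1+3+4+11)/5 = 28/5.
E[W] = (4/17)·(8) + (6/17)·(5/3) + (5/17)·(3) + (2/17)·(28/5) = 341/85.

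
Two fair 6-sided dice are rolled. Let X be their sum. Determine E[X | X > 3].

244/33

P(X > 3) = 11/12.
E[X | X > 3] = (61/9) / (11/12) = 244/33.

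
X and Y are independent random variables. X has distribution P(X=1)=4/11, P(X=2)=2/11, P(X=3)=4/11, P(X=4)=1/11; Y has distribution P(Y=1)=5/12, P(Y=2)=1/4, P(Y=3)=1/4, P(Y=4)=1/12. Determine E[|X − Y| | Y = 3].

P(Y = 3) = 1/4.
Summing |X−Y|·P(x,y) over outcomes with Y = 3 gives 1/4.
E[|X − Y| | Y = 3] = (1/4) / (1/4) = 1.

1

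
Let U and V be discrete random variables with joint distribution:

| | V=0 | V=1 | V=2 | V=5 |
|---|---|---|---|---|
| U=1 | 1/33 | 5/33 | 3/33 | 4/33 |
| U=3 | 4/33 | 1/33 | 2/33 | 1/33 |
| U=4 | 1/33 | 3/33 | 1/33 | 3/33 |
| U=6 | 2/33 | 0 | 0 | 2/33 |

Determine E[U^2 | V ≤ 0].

125/8

P(V ≤ 0) = 8/33.
Σ U^2·P over the event = 1·(1/33) + 9·(4/33) + 16·(1/33) + 36·(2/33) = 125/33.
E[U^2 | V ≤ 0] = (125/33) / (8/33) = 125/8.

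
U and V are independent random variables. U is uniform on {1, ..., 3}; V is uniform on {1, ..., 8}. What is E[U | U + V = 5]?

2

Outcomes with U + V = 5: (1,4), (2,3), (3,2), each with probability 1/24.
E[U | U + V = 5] = (1 + 2 + 3) / 3 = 2.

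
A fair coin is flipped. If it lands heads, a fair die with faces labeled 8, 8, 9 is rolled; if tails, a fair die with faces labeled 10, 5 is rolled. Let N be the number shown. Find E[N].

E[N | heads] = (8+8+9)/3 = 25/3.
E[N | tails] = (10+5)/2 = 15/2.
By the law of total expectation,
E[N] = (1/2)·(25/3) + (1/2)·(15/2) = 95/12.

95/12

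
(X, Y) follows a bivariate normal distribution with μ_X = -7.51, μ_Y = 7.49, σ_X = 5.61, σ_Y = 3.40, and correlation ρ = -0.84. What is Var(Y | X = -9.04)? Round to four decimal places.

3.4033

For a bivariate normal, Var(Y | X=x) = σ_Y²(1 − ρ²).
Var(Y | X=-9.04) = (3.40)²·(1 − (-0.84)²) = 11.56·0.2944 = 3.4033.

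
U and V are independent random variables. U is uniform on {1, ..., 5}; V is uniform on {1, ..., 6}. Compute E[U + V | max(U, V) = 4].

44/7

Outcomes with max(U, V) = 4: (1,4), (2,4), (3,4), (4,1), (4,2), (4,3), (4,4), each with probability 1/30.
E[U + V | max(U, V) = 4] = (5 + 6 + 7 + 5 + 6 + 7 + 8) / 7 = 44/7.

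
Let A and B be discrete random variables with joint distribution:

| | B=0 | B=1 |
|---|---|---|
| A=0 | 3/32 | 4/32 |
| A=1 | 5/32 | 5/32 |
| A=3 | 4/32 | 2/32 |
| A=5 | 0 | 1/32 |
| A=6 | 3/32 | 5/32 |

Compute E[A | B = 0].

P(B = 0) = 15/32.
Σ A·P over the event = 0·(3/32) + 1·(5/32) + 3·(4/32) + 6·(3/32) = 35/32.
E[A | B = 0] = (35/32) / (15/32) = 7/3.

7/3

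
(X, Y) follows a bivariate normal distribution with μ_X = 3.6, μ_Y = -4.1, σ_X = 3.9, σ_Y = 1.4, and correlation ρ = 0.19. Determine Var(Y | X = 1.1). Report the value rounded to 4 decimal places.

For a bivariate normal, Var(Y | X=x) = σ_Y²(1 − ρ²).
Var(Y | X=1.1) = (1.4)²·(1 − (0.19)²) = 1.96·0.9639 = 1.8892.

1.8892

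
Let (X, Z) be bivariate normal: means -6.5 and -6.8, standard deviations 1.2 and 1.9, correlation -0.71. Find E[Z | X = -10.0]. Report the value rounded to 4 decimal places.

-2.8654

For a bivariate normal, E[Z | X=x] = μ_Z + ρ·(σ_Z/σ_X)·(x − μ_X).
E[Z | X=-10.0] = -6.8 + (-0.71)·(1.9/1.2)·(-10.0 − (-6.5)) = -6.8 + (-1.12417)·(-3.5) = -2.8654.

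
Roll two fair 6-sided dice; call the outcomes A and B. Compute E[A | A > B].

P(A > B) = 5/12.
Summing A·P(x,y) over outcomes with A > B gives 35/18.
E[A | A > B] = (35/18) / (5/12) = 14/3.

14/3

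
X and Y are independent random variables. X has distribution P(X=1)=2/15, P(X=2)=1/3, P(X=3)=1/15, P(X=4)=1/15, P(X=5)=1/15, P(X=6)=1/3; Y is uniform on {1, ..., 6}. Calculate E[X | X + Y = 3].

12/7

P(X + Y = 3) = 7/90.
Summing X·P(x,y) over outcomes with X + Y = 3 gives 2/15.
E[X | X + Y = 3] = (2/15) / (7/90) = 12/7.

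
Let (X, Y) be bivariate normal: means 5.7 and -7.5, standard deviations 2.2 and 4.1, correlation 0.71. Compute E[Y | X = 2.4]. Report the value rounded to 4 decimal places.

-11.8665

For a bivariate normal, E[Y | X=x] = μ_Y + ρ·(σ_Y/σ_X)·(x − μ_X).
E[Y | X=2.4] = -7.5 + (0.71)·(4.1/2.2)·(2.4 − (5.7)) = -7.5 + (1.32318)·(-3.3) = -11.8665.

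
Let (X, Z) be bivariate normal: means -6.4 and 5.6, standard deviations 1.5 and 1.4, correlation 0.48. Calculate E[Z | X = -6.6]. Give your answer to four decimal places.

The regression of Z on X has slope ρ·σ_Z/σ_X and passes through (μ_X, μ_Z).
E[Z | X=-6.6] = 5.6 + (0.48)·(1.4/1.5)·(-6.6 − (-6.4)) = 5.6 + (0.448)·(-0.2) = 5.5104.

5.5104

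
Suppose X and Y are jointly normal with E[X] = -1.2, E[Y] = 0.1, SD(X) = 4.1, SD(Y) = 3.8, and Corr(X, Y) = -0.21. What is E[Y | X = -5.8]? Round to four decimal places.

E[Y | X=x] = μ_Y + ρ(σ_Y/σ_X)(x − μ_X) for jointly normal variables.
E[Y | X=-5.8] = 0.1 + (-0.21)·(3.8/4.1)·(-5.8 − (-1.2)) = 0.1 + (-0.19463)·(-4.6) = 0.9953.

0.9953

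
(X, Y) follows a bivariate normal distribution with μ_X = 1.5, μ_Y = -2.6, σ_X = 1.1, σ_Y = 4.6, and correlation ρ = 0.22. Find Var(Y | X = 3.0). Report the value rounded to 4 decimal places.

Var(Y | X=x) = (1 − ρ²)·σ_Y².
Var(Y | X=3.0) = (4.6)²·(1 − (0.22)²) = 21.16·0.9516 = 20.1359.

20.1359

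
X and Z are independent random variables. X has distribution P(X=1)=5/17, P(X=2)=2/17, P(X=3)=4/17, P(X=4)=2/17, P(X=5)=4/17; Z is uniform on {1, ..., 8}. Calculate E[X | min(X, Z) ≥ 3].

P(min(X, Z) ≥ 3) = 15/34.
Summing X·P(x,y) over outcomes with min(X, Z) ≥ 3 gives 30/17.
E[X | min(X, Z) ≥ 3] = (30/17) / (15/34) = 4.

4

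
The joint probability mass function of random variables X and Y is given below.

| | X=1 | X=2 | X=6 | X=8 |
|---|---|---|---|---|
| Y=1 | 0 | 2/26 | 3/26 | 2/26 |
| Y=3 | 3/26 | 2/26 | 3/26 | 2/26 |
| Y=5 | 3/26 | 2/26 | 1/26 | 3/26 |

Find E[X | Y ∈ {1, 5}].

75/16

P(Y ∈ {1, 5}) = 8/13.
Σ X·P over the event = 1·(3/26) + 2·(2/26) + 2·(2/26) + 6·(3/26) + 6·(1/26) + 8·(2/26) + 8·(3/26) = 75/26.
E[X | Y ∈ {1, 5}] = (75/26) / (8/13) = 75/16.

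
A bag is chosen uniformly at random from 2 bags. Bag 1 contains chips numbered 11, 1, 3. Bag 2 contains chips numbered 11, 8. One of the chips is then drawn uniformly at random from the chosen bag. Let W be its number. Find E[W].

E[W | bag 1] = (11+1+3)/3 = 5.
E[W | bag 2] = (11+8)/2 = 19/2.
By the law of total expectation,
E[W] = (1/2)·(5) + (1/2)·(19/2) = 29/4.

29/4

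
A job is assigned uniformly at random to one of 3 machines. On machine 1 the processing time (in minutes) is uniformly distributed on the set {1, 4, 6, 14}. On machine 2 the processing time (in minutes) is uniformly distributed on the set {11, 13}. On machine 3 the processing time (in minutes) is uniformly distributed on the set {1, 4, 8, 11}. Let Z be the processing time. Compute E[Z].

97/12

E[Z | machine 1] = (1+4+6+14)/4 = 25/4.
E[Z | machine 2] = (11+13)/2 = 12.
E[Z | machine 3] = (1+4+8+11)/4 = 6.
E[Z] = (1/3)·(25/4) + (1/3)·(12) + (1/3)·(6) = 97/12.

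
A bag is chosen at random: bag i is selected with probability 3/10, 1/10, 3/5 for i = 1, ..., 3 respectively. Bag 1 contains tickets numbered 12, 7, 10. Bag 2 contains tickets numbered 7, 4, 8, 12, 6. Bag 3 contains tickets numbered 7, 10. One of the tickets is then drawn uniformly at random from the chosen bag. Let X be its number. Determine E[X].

E[X | bag 1] = (12+7+10)/3 = 29/3.
E[X | bag 2] = (7+4+8+12+6)/5 = 37/5.
E[X | bag 3] = (7+10)/2 = 17/2.
By the law of total expectation,
E[X] = (3/10)·(29/3) + (1/10)·(37/5) + (3/5)·(17/2) = 437/50.

437/50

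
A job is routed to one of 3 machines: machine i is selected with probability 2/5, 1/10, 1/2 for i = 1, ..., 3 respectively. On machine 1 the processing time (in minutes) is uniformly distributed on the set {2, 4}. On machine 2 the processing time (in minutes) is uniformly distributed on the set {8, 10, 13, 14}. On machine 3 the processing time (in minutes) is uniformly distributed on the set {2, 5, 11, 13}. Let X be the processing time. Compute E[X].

31/5

E[X | machine 1] = (2+4)/2 = 3.
E[X | machine 2] = (8+10+13+14)/4 = 45/4.
E[X | machine 3] = (2+5+11+13)/4 = 31/4.
By the law of total expectation,
E[X] = (2/5)·(3) + (1/10)·(45/4) + (1/2)·(31/4) = 31/5.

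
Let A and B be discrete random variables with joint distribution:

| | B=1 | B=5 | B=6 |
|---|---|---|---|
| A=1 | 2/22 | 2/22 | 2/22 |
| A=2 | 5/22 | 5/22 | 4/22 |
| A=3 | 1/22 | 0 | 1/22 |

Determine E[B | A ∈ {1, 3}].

31/8

P(A ∈ {1, 3}) = 4/11.
Summing B·P(A=x,B=y) over the conditioning event gives 31/22.
E[B | A ∈ {1, 3}] = (31/22) / (4/11) = 31/8.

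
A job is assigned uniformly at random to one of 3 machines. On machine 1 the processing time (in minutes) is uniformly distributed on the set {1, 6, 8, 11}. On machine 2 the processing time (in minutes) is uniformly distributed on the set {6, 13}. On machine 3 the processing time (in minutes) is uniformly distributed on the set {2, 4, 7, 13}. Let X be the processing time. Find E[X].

E[X | machine 1] = (1+6+8+11)/4 = 13/2.
E[X | machine 2] = (6+13)/2 = 19/2.
E[X | machine 3] = (2+4+7+13)/4 = 13/2.
By the law of total expectation,
E[X] = (1/3)·(13/2) + (1/3)·(19/2) + (1/3)·(13/2) = 15/2.

15/2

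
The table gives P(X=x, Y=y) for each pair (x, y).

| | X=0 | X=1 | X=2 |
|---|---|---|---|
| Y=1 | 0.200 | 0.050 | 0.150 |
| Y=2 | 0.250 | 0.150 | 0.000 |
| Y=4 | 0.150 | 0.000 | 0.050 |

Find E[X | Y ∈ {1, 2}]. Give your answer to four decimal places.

0.6250

P(Y ∈ {1, 2}) = 0.800.
Σ X·P over the event = 0·(0.200) + 0·(0.250) + 1·(0.050) + 1·(0.150) + 2·(0.150) = 0.500.
E[X | Y ∈ {1, 2}] = (0.500) / (0.800) = 0.6250.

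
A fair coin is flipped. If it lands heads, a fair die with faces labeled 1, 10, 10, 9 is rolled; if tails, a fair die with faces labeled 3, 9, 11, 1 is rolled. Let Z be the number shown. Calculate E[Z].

27/4

E[Z | heads] = (1+10+10+9)/4 = 15/2.
E[Z | tails] = (3+9+11+1)/4 = 6.
E[Z] = (1/2)·(15/2) + (1/2)·(6) = 27/4.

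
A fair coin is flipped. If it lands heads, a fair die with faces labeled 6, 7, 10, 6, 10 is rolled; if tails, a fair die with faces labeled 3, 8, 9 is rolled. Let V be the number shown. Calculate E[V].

217/30

E[V | heads] = (6+7+10+6+10)/5 = 39/5.
E[V | tails] = (3+8+9)/3 = 20/3.
By the law of total expectation,
E[V] = (1/2)·(39/5) + (1/2)·(20/3) = 217/30.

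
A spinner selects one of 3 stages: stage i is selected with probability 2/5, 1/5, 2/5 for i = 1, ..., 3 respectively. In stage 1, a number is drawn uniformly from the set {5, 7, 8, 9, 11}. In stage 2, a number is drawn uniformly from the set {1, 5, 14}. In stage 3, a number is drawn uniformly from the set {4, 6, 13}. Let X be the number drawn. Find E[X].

E[X | stage 1] = (5+7+8+9+11)/5 = 8.
E[X | stage 2] = (1+5+14)/3 = 20/3.
E[X | stage 3] = (4+6+13)/3 = 23/3.
By the law of total expectation,
E[X] = (2/5)·(8) + (1/5)·(20/3) + (2/5)·(23/3) = 38/5.

38/5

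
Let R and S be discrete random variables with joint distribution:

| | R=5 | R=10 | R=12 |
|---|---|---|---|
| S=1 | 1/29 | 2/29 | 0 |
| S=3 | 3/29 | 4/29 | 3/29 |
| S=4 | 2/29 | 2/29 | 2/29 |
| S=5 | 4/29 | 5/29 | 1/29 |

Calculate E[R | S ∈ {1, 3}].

P(S ∈ {1, 3}) = 13/29.
Σ R·P over the event = 5·(1/29) + 5·(3/29) + 10·(2/29) + 10·(4/29) + 12·(3/29) = 4.
E[R | S ∈ {1, 3}] = (4) / (13/29) = 116/13.

116/13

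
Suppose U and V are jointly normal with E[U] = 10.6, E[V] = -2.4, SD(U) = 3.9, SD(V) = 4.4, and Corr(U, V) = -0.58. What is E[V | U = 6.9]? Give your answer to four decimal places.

0.0211

For a bivariate normal, E[V | U=x] = μ_V + ρ·(σ_V/σ_U)·(x − μ_U).
E[V | U=6.9] = -2.4 + (-0.58)·(4.4/3.9)·(6.9 − (10.6)) = -2.4 + (-0.65436)·(-3.7) = 0.0211.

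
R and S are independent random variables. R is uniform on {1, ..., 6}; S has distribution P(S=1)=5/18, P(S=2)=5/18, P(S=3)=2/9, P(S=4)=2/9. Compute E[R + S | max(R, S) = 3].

P(max(R, S) = 3) = 11/54.
Summing (R+S)·P(x,y) over outcomes with max(R, S) = 3 gives 35/36.
E[R + S | max(R, S) = 3] = (35/36) / (11/54) = 105/22.

105/22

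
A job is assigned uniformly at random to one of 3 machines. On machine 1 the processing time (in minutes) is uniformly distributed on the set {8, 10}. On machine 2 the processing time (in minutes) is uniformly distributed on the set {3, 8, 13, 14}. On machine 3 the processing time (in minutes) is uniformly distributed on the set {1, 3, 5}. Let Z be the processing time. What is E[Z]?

E[Z | machine 1] = (8+10)/2 = 9.
E[Z | machine 2] = (3+8+13+14)/4 = 19/2.
E[Z | machine 3] = (1+3+5)/3 = 3.
By the law of total expectation,
E[Z] = (1/3)·(9) + (1/3)·(19/2) + (1/3)·(3) = 43/6.

43/6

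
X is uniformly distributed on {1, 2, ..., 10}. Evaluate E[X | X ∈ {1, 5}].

3

P(X ∈ {1, 5}) = 1/5.
Σ over the event: 1·1/10 + 5·1/10 = 3/5.
E[X | X ∈ {1, 5}] = (3/5) / (1/5) = 3.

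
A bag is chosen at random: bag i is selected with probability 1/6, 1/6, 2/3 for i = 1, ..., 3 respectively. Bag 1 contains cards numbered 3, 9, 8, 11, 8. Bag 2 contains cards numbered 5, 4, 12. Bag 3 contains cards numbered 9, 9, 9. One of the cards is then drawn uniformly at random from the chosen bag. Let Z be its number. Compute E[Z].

E[Z | bag 1] = (3+9+8+11+8)/5 = 39/5.
E[Z | bag 2] = (5+4+12)/3 = 7.
E[Z | bag 3] = (9+9+9)/3 = 9.
By the law of total expectation,
E[Z] = (1/6)·(39/5) + (1/6)·(7) + (2/3)·(9) = 127/15.

127/15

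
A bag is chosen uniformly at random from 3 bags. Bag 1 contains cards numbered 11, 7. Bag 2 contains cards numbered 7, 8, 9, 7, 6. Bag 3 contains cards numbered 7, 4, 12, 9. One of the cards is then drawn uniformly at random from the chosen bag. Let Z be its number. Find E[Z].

122/15

E[Z | bag 1] = (11+7)/2 = 9.
E[Z | bag 2] = (7+8+9+7+6)/5 = 37/5.
E[Z | bag 3] = (7+4+12+9)/4 = 8.
E[Z] = (1/3)·(9) + (1/3)·(37/5) + (1/3)·(8) = 122/15.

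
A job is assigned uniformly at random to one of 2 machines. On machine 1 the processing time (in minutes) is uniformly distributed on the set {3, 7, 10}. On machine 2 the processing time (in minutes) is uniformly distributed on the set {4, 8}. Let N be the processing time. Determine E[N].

E[N | machine 1] = (3+7+10)/3 = 20/3.
E[N | machine 2] = (4+8)/2 = 6.
By the law of total expectation,
E[N] = (1/2)·(20/3) + (1/2)·(6) = 19/3.

19/3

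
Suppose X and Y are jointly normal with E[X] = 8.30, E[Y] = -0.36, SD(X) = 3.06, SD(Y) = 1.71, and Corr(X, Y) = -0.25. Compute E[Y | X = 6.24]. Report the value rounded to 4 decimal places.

For a bivariate normal, E[Y | X=x] = μ_Y + ρ·(σ_Y/σ_X)·(x − μ_X).
E[Y | X=6.24] = -0.36 + (-0.25)·(1.71/3.06)·(6.24 − (8.30)) = -0.36 + (-0.13971)·(-2.06) = -0.0722.

-0.0722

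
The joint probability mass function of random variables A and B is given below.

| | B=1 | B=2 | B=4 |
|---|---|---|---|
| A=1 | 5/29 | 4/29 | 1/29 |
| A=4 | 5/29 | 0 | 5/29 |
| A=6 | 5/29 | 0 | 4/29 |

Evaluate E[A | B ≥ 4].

9/2

P(B ≥ 4) = 10/29.
Σ A·P over the event = 1·(1/29) + 4·(5/29) + 6·(4/29) = 45/29.
E[A | B ≥ 4] = (45/29) / (10/29) = 9/2.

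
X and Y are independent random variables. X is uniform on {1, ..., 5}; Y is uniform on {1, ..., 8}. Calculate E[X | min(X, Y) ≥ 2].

P(min(X, Y) ≥ 2) = 7/10.
Summing X·P(x,y) over outcomes with min(X, Y) ≥ 2 gives 49/20.
E[X | min(X, Y) ≥ 2] = (49/20) / (7/10) = 7/2.

7/2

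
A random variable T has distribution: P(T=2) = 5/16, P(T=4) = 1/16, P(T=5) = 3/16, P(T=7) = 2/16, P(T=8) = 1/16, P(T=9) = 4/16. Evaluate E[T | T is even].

P(T is even) = 7/16.
Σ over the event: 2·5/16 + 4·1/16 + 8·1/16 = 11/8.
E[T | T is even] = (11/8) / (7/16) = 22/7.

22/7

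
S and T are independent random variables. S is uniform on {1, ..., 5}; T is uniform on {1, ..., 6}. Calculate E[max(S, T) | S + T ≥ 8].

53/10

Outcomes with S + T ≥ 8: (2,6), (3,5), (3,6), (4,4), (4,5), (4,6), (5,3), (5,4), (5,5), (5,6), each with probability 1/30.
E[max(S, T) | S + T ≥ 8] = (6 + 5 + 6 + 4 + 5 + 6 + 5 + 5 + 5 + 6) / 10 = 53/10.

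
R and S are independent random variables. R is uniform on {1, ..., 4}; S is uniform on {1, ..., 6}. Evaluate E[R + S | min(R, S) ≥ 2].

7

P(min(R, S) ≥ 2) = 5/8.
Summing (R+S)·P(x,y) over outcomes with min(R, S) ≥ 2 gives 35/8.
E[R + S | min(R, S) ≥ 2] = (35/8) / (5/8) = 7.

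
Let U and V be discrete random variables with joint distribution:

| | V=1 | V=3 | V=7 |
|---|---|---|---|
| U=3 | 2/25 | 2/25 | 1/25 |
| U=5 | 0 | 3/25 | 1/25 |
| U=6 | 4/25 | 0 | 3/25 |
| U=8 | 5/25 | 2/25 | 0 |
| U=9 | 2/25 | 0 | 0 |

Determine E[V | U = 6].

25/7

P(U = 6) = 7/25.
Σ V·P over the event = 1·(4/25) + 7·(3/25) = 1.
E[V | U = 6] = (1) / (7/25) = 25/7.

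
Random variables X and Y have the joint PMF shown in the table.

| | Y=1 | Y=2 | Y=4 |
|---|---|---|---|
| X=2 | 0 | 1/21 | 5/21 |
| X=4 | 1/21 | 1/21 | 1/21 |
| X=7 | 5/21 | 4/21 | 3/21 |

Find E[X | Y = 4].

35/9

P(Y = 4) = 3/7.
Σ X·P over the event = 2·(5/21) + 4·(1/21) + 7·(3/21) = 5/3.
E[X | Y = 4] = (5/3) / (3/7) = 35/9.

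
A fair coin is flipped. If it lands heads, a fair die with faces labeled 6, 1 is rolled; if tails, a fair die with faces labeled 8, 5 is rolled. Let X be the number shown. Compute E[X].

E[X | heads] = (6+1)/2 = 7/2.
E[X | tails] = (8+5)/2 = 13/2.
E[X] = (1/2)·(7/2) + (1/2)·(13/2) = 5.

5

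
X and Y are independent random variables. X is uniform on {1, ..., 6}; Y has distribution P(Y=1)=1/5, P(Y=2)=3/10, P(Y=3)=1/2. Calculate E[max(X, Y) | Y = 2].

P(Y = 2) = 3/10.
Summing max(X,Y)·P(x,y) over outcomes with Y = 2 gives 11/10.
E[max(X, Y) | Y = 2] = (11/10) / (3/10) = 11/3.

11/3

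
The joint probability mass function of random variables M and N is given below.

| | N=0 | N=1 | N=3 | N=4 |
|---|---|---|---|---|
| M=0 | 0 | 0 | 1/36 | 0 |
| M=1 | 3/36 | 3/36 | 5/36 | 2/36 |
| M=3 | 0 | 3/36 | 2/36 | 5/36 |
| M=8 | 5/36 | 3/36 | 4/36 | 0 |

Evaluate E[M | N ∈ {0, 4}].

4

P(N ∈ {0, 4}) = 5/12.
Summing M·P(M=x,N=y) over the conditioning event gives 5/3.
E[M | N ∈ {0, 4}] = (5/3) / (5/12) = 4.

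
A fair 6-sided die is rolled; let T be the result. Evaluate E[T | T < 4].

2

Given T < 4, T is equally likely to be any of {1, 2, 3}.
E[T | T < 4] = (1 + 2 + 3) / 3 = 2.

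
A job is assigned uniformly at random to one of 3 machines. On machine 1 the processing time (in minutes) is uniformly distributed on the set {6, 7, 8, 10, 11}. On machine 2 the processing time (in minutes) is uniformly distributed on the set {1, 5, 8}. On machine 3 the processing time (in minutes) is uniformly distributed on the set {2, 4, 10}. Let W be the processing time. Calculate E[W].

E[W | machine 1] = (6+7+8+10+11)/5 = 42/5.
E[W | machine 2] = (1+5+8)/3 = 14/3.
E[W | machine 3] = (2+4+10)/3 = 16/3.
By the law of total expectation,
E[W] = (1/3)·(42/5) + (1/3)·(14/3) + (1/3)·(16/3) = 92/15.

92/15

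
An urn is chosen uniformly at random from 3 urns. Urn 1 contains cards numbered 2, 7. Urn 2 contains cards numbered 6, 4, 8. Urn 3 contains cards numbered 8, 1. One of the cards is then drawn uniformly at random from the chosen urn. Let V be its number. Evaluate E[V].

5

E[V | urn 1] = (2+7)/2 = 9/2.
E[V | urn 2] = (6+4+8)/3 = 6.
E[V | urn 3] = (8+1)/2 = 9/2.
By the law of total expectation,
E[V] = (1/3)·(9/2) + (1/3)·(6) + (1/3)·(9/2) = 5.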